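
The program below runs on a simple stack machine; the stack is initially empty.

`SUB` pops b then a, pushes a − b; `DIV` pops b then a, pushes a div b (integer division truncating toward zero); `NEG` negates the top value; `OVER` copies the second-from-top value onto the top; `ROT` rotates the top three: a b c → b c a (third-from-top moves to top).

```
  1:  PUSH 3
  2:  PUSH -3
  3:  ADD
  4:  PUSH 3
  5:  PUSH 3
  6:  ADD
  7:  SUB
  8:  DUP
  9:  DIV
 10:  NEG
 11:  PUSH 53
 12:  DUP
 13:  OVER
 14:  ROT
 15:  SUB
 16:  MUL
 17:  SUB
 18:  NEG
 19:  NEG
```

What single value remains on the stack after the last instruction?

PUSH 3  : [3]
PUSH -3 : [3, -3]
ADD     : [0]
PUSH 3  : [0, 3]
PUSH 3  : [0, 3, 3]
ADD     : [0, 6]
SUB     : [-6]
DUP     : [-6, -6]
DIV     : [1]
NEG     : [-1]
PUSH 53 : [-1, 53]
DUP     : [-1, 53, 53]
OVER    : [-1, 53, 53, 53]
ROT     : [-1, 53, 53, 53]
SUB     : [-1, 53, 0]
MUL     : [-1, 0]
SUB     : [-1]
NEG     : [1]
NEG     : [-1]

-1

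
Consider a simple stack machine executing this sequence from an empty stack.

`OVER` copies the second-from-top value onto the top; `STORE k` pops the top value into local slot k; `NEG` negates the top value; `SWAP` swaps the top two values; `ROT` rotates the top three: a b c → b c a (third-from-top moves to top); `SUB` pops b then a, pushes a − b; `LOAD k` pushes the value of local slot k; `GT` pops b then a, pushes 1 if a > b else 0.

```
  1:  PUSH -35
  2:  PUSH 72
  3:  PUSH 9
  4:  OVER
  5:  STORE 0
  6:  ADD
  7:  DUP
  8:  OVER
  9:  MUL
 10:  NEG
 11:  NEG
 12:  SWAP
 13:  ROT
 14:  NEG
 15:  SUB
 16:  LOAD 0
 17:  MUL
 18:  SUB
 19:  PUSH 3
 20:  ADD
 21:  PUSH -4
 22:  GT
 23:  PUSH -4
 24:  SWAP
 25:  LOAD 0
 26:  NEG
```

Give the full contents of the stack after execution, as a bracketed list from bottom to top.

[-4, 1, -72]

PUSH -35  -35
PUSH 72   -35 72
PUSH 9    -35 72 9
OVER      -35 72 9 72
STORE 0   -35 72 9
ADD       -35 81
DUP       -35 81 81
OVER      -35 81 81 81
MUL       -35 81 6561
NEG       -35 81 -6561
NEG       -35 81 6561
SWAP      -35 6561 81
ROT       6561 81 -35
NEG       6561 81 35
SUB       6561 46
LOAD 0    6561 46 72
MUL       6561 3312
SUB       3249
PUSH 3    3249 3
ADD       3252
PUSH -4   3252 -4
GT        1
PUSH -4   1 -4
SWAP      -4 1
LOAD 0    -4 1 72
NEG       -4 1 -72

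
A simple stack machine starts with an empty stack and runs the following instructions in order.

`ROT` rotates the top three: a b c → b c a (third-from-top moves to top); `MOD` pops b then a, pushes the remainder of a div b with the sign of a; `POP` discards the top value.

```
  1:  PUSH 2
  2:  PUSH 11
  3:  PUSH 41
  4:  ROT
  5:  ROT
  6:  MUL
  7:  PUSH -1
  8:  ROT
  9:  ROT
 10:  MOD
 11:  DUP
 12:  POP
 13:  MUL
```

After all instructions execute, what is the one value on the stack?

-19

PUSH 2  : 2
PUSH 11 : 2 11
PUSH 41 : 2 11 41
ROT     : 11 41 2
ROT     : 41 2 11
MUL     : 41 22
PUSH -1 : 41 22 -1
ROT     : 22 -1 41
ROT     : -1 41 22
MOD     : -1 19
DUP     : -1 19 19
POP     : -1 19
MUL     : -19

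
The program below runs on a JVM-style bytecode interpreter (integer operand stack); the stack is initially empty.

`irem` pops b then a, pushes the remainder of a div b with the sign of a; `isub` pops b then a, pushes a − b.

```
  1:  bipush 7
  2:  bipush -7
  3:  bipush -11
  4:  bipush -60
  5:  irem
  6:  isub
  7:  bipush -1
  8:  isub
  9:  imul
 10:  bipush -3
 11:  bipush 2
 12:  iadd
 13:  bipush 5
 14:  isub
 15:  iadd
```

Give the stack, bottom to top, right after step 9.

[35]

bipush 7   → [7]
bipush -7  → [7, -7]
bipush -11 → [7, -7, -11]
bipush -60 → [7, -7, -11, -60]
irem       → [7, -7, -11]
isub       → [7, 4]
bipush -1  → [7, 4, -1]
isub       → [7, 5]
imul       → [35]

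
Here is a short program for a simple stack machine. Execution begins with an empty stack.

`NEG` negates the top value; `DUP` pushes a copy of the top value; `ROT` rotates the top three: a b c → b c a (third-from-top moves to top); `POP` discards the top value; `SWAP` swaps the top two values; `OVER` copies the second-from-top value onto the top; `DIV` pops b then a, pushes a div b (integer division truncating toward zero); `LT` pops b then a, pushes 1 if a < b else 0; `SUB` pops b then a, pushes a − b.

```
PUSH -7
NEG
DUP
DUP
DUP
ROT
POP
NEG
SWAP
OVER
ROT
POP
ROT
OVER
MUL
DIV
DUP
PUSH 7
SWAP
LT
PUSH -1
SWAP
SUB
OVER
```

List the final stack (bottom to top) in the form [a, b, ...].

PUSH -7 → [-7]
NEG     → [7]
DUP     → [7, 7]
DUP     → [7, 7, 7]
DUP     → [7, 7, 7, 7]
ROT     → [7, 7, 7, 7]
POP     → [7, 7, 7]
NEG     → [7, 7, -7]
SWAP    → [7, -7, 7]
OVER    → [7, -7, 7, -7]
ROT     → [7, 7, -7, -7]
POP     → [7, 7, -7]
ROT     → [7, -7, 7]
OVER    → [7, -7, 7, -7]
MUL     → [7, -7, -49]
DIV     → [7, 0]
DUP     → [7, 0, 0]
PUSH 7  → [7, 0, 0, 7]
SWAP    → [7, 0, 7, 0]
LT      → [7, 0, 0]
PUSH -1 → [7, 0, 0, -1]
SWAP    → [7, 0, -1, 0]
SUB     → [7, 0, -1]
OVER    → [7, 0, -1, 0]

[7, 0, -1, 0]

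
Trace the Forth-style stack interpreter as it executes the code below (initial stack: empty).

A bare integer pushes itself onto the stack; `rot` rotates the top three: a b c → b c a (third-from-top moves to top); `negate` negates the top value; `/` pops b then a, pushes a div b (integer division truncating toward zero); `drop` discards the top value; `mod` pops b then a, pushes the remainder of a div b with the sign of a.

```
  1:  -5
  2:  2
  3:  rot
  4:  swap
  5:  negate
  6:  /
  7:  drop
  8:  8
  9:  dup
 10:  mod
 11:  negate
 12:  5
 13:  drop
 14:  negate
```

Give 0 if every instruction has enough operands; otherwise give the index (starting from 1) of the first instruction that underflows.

-5 → -5
2  → -5 2
rot  — needs 3 operands, stack has 2 → underflow

3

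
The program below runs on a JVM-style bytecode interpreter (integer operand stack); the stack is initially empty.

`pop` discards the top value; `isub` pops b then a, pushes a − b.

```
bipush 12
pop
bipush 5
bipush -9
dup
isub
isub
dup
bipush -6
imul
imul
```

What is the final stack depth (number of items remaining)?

1

bipush 12 → [12]
pop       → []
bipush 5  → [5]
bipush -9 → [5, -9]
dup       → [5, -9, -9]
isub      → [5, 0]
isub      → [5]
dup       → [5, 5]
bipush -6 → [5, 5, -6]
imul      → [5, -30]
imul      → [-150]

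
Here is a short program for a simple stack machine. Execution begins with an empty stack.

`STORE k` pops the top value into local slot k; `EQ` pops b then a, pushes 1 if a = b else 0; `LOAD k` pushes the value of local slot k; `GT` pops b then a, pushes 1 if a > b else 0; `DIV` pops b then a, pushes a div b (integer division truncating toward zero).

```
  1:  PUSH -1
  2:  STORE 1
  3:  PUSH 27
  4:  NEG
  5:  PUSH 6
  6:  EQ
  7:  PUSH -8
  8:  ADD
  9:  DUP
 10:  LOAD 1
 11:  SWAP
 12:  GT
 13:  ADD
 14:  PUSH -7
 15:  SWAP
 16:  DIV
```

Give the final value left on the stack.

1

PUSH -1 → [-1]
STORE 1 → []
PUSH 27 → [27]
NEG     → [-27]
PUSH 6  → [-27, 6]
EQ      → [0]
PUSH -8 → [0, -8]
ADD     → [-8]
DUP     → [-8, -8]
LOAD 1  → [-8, -8, -1]
SWAP    → [-8, -1, -8]
GT      → [-8, 1]
ADD     → [-7]
PUSH -7 → [-7, -7]
SWAP    → [-7, -7]
DIV     → [1]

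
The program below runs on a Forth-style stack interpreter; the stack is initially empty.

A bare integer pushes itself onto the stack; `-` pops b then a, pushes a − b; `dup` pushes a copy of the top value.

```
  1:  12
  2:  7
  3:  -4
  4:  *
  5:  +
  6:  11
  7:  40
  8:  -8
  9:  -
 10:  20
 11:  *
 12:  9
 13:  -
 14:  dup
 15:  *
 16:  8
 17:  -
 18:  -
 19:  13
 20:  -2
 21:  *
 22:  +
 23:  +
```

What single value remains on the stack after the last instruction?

-904424

12  → 12
7   → 12 7
-4  → 12 7 -4
*   → 12 -28
+   → -16
11  → -16 11
40  → -16 11 40
-8  → -16 11 40 -8
-   → -16 11 48
20  → -16 11 48 20
*   → -16 11 960
9   → -16 11 960 9
-   → -16 11 951
dup → -16 11 951 951
*   → -16 11 904401
8   → -16 11 904401 8
-   → -16 11 904393
-   → -16 -904382
13  → -16 -904382 13
-2  → -16 -904382 13 -2
*   → -16 -904382 -26
+   → -16 -904408
+   → -904424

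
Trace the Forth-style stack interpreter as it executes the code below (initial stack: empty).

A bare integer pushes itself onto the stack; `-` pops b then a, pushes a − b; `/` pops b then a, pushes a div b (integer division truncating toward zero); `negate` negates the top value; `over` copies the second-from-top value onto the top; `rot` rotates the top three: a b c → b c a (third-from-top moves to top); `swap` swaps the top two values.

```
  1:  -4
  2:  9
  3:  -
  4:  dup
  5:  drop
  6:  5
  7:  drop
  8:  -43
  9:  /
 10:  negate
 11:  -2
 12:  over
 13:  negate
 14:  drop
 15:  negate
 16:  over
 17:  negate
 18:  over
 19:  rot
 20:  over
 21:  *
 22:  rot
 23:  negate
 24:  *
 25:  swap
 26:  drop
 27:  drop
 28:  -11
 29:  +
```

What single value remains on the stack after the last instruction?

-11

-4     : [-4]
9      : [-4, 9]
-      : [-13]
dup    : [-13, -13]
drop   : [-13]
5      : [-13, 5]
drop   : [-13]
-43    : [-13, -43]
/      : [0]
negate : [0]
-2     : [0, -2]
over   : [0, -2, 0]
negate : [0, -2, 0]
drop   : [0, -2]
negate : [0, 2]
over   : [0, 2, 0]
negate : [0, 2, 0]
over   : [0, 2, 0, 2]
rot    : [0, 0, 2, 2]
over   : [0, 0, 2, 2, 2]
*      : [0, 0, 2, 4]
rot    : [0, 2, 4, 0]
negate : [0, 2, 4, 0]
*      : [0, 2, 0]
swap   : [0, 0, 2]
drop   : [0, 0]
drop   : [0]
-11    : [0, -11]
+      : [-11]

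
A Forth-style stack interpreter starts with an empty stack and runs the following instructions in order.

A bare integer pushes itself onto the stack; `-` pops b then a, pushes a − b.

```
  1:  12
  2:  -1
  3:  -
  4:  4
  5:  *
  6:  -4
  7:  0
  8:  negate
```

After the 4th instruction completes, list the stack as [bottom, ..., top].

12  12
-1  12 -1
-   13
4   13 4

[13, 4]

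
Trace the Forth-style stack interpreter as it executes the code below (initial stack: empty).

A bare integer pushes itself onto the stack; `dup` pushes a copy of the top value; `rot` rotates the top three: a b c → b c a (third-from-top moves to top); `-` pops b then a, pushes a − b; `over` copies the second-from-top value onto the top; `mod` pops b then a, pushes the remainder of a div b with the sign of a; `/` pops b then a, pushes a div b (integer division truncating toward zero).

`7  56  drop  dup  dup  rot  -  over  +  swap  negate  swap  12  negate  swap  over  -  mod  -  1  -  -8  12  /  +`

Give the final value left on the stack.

4

7      -> 7
56     -> 7 56
drop   -> 7
dup    -> 7 7
dup    -> 7 7 7
rot    -> 7 7 7
-      -> 7 0
over   -> 7 0 7
+      -> 7 7
swap   -> 7 7
negate -> 7 -7
swap   -> -7 7
12     -> -7 7 12
negate -> -7 7 -12
swap   -> -7 -12 7
over   -> -7 -12 7 -12
-      -> -7 -12 19
mod    -> -7 -12
-      -> 5
1      -> 5 1
-      -> 4
-8     -> 4 -8
12     -> 4 -8 12
/      -> 4 0
+      -> 4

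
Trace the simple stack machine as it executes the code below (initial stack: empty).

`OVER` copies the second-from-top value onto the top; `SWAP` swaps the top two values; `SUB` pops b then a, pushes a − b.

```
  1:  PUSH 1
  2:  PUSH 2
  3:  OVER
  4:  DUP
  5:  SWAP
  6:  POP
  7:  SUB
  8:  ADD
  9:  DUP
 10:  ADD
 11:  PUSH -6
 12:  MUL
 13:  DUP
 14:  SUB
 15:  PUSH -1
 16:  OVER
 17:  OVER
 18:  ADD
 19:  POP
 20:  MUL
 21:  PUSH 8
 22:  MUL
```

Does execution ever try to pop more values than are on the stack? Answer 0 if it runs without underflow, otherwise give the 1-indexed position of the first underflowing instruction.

0

PUSH 1  : [1]
PUSH 2  : [1, 2]
OVER    : [1, 2, 1]
DUP     : [1, 2, 1, 1]
SWAP    : [1, 2, 1, 1]
POP     : [1, 2, 1]
SUB     : [1, 1]
ADD     : [2]
DUP     : [2, 2]
ADD     : [4]
PUSH -6 : [4, -6]
MUL     : [-24]
DUP     : [-24, -24]
SUB     : [0]
PUSH -1 : [0, -1]
OVER    : [0, -1, 0]
OVER    : [0, -1, 0, -1]
ADD     : [0, -1, -1]
POP     : [0, -1]
MUL     : [0]
PUSH 8  : [0, 8]
MUL     : [0]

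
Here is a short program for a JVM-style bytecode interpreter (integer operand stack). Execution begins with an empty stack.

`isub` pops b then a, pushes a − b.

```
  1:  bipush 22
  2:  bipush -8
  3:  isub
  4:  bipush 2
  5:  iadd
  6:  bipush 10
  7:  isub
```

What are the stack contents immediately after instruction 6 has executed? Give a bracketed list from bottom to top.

[32, 10]

bipush 22 → [22]
bipush -8 → [22, -8]
isub      → [30]
bipush 2  → [30, 2]
iadd      → [32]
bipush 10 → [32, 10]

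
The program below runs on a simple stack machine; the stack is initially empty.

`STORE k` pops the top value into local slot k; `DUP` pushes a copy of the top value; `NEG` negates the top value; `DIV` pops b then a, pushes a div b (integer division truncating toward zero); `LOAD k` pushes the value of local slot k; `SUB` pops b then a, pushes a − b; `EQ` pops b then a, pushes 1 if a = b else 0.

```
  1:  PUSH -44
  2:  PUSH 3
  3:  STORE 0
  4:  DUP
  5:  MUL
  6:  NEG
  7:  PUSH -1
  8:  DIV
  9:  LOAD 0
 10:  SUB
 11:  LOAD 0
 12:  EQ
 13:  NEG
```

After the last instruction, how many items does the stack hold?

PUSH -44 → [-44]
PUSH 3   → [-44, 3]
STORE 0  → [-44]
DUP      → [-44, -44]
MUL      → [1936]
NEG      → [-1936]
PUSH -1  → [-1936, -1]
DIV      → [1936]
LOAD 0   → [1936, 3]
SUB      → [1933]
LOAD 0   → [1933, 3]
EQ       → [0]
NEG      → [0]

1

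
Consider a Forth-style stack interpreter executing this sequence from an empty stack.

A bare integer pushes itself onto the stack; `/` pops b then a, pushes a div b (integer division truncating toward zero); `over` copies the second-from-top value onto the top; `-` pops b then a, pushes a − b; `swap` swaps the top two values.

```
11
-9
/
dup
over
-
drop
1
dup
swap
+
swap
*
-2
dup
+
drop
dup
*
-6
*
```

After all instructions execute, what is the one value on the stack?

-24

11    [11]
-9    [11, -9]
/     [-1]
dup   [-1, -1]
over  [-1, -1, -1]
-     [-1, 0]
drop  [-1]
1     [-1, 1]
dup   [-1, 1, 1]
swap  [-1, 1, 1]
+     [-1, 2]
swap  [2, -1]
*     [-2]
-2    [-2, -2]
dup   [-2, -2, -2]
+     [-2, -4]
drop  [-2]
dup   [-2, -2]
*     [4]
-6    [4, -6]
*     [-24]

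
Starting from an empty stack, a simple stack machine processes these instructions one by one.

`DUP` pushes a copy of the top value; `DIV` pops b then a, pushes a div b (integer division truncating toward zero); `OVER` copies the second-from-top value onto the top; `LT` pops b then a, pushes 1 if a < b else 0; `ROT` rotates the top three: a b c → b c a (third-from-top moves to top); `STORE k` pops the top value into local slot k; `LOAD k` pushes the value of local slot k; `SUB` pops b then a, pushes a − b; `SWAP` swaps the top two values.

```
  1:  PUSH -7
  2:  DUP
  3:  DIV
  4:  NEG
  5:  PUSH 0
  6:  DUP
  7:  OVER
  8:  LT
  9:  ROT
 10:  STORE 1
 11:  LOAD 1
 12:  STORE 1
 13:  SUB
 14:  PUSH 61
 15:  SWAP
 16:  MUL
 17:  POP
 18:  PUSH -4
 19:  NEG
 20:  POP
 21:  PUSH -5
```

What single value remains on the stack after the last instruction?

PUSH -7 : [-7]
DUP     : [-7, -7]
DIV     : [1]
NEG     : [-1]
PUSH 0  : [-1, 0]
DUP     : [-1, 0, 0]
OVER    : [-1, 0, 0, 0]
LT      : [-1, 0, 0]
ROT     : [0, 0, -1]
STORE 1 : [0, 0]
LOAD 1  : [0, 0, -1]
STORE 1 : [0, 0]
SUB     : [0]
PUSH 61 : [0, 61]
SWAP    : [61, 0]
MUL     : [0]
POP     : []
PUSH -4 : [-4]
NEG     : [4]
POP     : []
PUSH -5 : [-5]

-5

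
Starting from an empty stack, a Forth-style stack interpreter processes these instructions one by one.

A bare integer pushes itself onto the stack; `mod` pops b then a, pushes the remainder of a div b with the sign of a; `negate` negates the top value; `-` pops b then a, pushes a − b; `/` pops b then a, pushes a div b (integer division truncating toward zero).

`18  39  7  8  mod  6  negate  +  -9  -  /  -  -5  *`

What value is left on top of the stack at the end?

-75

18     -> 18
39     -> 18 39
7      -> 18 39 7
8      -> 18 39 7 8
mod    -> 18 39 7
6      -> 18 39 7 6
negate -> 18 39 7 -6
+      -> 18 39 1
-9     -> 18 39 1 -9
-      -> 18 39 10
/      -> 18 3
-      -> 15
-5     -> 15 -5
*      -> -75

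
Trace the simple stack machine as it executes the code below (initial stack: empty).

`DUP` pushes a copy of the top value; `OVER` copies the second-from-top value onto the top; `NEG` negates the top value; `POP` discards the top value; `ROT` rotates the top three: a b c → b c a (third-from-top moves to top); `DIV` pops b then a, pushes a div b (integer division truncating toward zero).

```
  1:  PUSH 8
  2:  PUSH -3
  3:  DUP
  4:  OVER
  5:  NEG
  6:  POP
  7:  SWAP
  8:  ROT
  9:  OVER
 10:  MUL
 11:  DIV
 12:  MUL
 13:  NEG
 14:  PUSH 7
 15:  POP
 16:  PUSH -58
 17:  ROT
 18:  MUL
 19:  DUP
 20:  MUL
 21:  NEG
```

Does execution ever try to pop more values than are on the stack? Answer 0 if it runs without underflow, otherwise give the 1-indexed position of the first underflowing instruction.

PUSH 8   -> 8
PUSH -3  -> 8 -3
DUP      -> 8 -3 -3
OVER     -> 8 -3 -3 -3
NEG      -> 8 -3 -3 3
POP      -> 8 -3 -3
SWAP     -> 8 -3 -3
ROT      -> -3 -3 8
OVER     -> -3 -3 8 -3
MUL      -> -3 -3 -24
DIV      -> -3 0
MUL      -> 0
NEG      -> 0
PUSH 7   -> 0 7
POP      -> 0
PUSH -58 -> 0 -58
ROT  — needs 3 operands, stack has 2 → underflow

17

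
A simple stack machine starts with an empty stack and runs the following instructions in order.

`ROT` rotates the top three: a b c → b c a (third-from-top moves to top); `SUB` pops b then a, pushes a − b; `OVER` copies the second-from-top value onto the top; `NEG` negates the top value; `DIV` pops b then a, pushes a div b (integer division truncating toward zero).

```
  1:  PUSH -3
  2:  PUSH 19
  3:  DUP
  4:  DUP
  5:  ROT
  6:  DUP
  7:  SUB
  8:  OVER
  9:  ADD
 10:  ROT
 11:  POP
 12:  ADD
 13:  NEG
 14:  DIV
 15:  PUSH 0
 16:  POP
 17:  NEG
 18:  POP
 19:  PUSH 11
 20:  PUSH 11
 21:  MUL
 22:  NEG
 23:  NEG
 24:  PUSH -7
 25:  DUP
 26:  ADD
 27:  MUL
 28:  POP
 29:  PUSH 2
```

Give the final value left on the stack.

2

PUSH -3 → -3
PUSH 19 → -3 19
DUP     → -3 19 19
DUP     → -3 19 19 19
ROT     → -3 19 19 19
DUP     → -3 19 19 19 19
SUB     → -3 19 19 0
OVER    → -3 19 19 0 19
ADD     → -3 19 19 19
ROT     → -3 19 19 19
POP     → -3 19 19
ADD     → -3 38
NEG     → -3 -38
DIV     → 0
PUSH 0  → 0 0
POP     → 0
NEG     → 0
POP     → (empty)
PUSH 11 → 11
PUSH 11 → 11 11
MUL     → 121
NEG     → -121
NEG     → 121
PUSH -7 → 121 -7
DUP     → 121 -7 -7
ADD     → 121 -14
MUL     → -1694
POP     → (empty)
PUSH 2  → 2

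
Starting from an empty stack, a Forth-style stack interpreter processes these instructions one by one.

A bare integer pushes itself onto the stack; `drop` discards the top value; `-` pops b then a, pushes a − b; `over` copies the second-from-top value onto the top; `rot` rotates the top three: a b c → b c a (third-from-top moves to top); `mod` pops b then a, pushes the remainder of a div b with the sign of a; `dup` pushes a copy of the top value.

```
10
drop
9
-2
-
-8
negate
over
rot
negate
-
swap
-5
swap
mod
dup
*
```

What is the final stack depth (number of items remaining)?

10     -> 10
drop   -> (empty)
9      -> 9
-2     -> 9 -2
-      -> 11
-8     -> 11 -8
negate -> 11 8
over   -> 11 8 11
rot    -> 8 11 11
negate -> 8 11 -11
-      -> 8 22
swap   -> 22 8
-5     -> 22 8 -5
swap   -> 22 -5 8
mod    -> 22 -5
dup    -> 22 -5 -5
*      -> 22 25

2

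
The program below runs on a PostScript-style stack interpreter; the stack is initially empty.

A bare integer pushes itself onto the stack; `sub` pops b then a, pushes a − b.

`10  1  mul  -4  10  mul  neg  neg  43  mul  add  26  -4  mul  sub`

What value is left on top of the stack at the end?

-1606

10  -> [10]
1   -> [10, 1]
mul -> [10]
-4  -> [10, -4]
10  -> [10, -4, 10]
mul -> [10, -40]
neg -> [10, 40]
neg -> [10, -40]
43  -> [10, -40, 43]
mul -> [10, -1720]
add -> [-1710]
26  -> [-1710, 26]
-4  -> [-1710, 26, -4]
mul -> [-1710, -104]
sub -> [-1606]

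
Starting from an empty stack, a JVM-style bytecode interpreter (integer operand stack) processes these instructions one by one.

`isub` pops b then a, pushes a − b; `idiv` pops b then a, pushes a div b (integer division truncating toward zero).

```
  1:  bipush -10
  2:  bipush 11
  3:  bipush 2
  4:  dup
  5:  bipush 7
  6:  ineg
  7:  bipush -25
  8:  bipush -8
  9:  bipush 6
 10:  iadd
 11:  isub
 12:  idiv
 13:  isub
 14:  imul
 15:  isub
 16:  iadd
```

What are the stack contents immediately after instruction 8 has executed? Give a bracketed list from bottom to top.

bipush -10 → [-10]
bipush 11  → [-10, 11]
bipush 2   → [-10, 11, 2]
dup        → [-10, 11, 2, 2]
bipush 7   → [-10, 11, 2, 2, 7]
ineg       → [-10, 11, 2, 2, -7]
bipush -25 → [-10, 11, 2, 2, -7, -25]
bipush -8  → [-10, 11, 2, 2, -7, -25, -8]

[-10, 11, 2, 2, -7, -25, -8]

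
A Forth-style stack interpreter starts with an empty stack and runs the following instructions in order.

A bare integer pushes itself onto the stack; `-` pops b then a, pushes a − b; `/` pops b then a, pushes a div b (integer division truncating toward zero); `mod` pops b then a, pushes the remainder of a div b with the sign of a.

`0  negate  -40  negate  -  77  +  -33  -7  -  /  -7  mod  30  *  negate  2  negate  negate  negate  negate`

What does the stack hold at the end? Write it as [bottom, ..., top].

0       [0]
negate  [0]
-40     [0, -40]
negate  [0, 40]
-       [-40]
77      [-40, 77]
+       [37]
-33     [37, -33]
-7      [37, -33, -7]
-       [37, -26]
/       [-1]
-7      [-1, -7]
mod     [-1]
30      [-1, 30]
*       [-30]
negate  [30]
2       [30, 2]
negate  [30, -2]
negate  [30, 2]
negate  [30, -2]
negate  [30, 2]

[30, 2]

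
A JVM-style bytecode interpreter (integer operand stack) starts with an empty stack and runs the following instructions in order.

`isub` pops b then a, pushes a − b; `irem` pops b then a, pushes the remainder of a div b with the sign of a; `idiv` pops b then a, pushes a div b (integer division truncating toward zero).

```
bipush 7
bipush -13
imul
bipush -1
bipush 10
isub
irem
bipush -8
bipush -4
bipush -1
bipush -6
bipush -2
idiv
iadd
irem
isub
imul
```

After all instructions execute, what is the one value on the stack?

24

bipush 7   : 7
bipush -13 : 7 -13
imul       : -91
bipush -1  : -91 -1
bipush 10  : -91 -1 10
isub       : -91 -11
irem       : -3
bipush -8  : -3 -8
bipush -4  : -3 -8 -4
bipush -1  : -3 -8 -4 -1
bipush -6  : -3 -8 -4 -1 -6
bipush -2  : -3 -8 -4 -1 -6 -2
idiv       : -3 -8 -4 -1 3
iadd       : -3 -8 -4 2
irem       : -3 -8 0
isub       : -3 -8
imul       : 24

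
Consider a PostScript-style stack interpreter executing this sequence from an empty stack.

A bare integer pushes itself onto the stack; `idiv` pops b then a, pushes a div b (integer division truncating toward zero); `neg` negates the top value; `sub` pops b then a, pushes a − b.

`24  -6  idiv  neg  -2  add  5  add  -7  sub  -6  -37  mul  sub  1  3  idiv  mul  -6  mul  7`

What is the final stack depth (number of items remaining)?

24    [24]
-6    [24, -6]
idiv  [-4]
neg   [4]
-2    [4, -2]
add   [2]
5     [2, 5]
add   [7]
-7    [7, -7]
sub   [14]
-6    [14, -6]
-37   [14, -6, -37]
mul   [14, 222]
sub   [-208]
1     [-208, 1]
3     [-208, 1, 3]
idiv  [-208, 0]
mul   [0]
-6    [0, -6]
mul   [0]
7     [0, 7]

2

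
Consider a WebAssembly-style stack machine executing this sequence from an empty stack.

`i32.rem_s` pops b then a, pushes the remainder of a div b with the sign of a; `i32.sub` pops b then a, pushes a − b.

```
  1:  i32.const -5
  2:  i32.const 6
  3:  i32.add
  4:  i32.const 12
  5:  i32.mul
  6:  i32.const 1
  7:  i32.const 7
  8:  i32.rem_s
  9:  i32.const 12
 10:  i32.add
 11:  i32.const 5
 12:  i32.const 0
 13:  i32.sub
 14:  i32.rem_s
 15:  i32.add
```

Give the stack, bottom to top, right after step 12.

[12, 13, 5, 0]

i32.const -5 → [-5]
i32.const 6  → [-5, 6]
i32.add      → [1]
i32.const 12 → [1, 12]
i32.mul      → [12]
i32.const 1  → [12, 1]
i32.const 7  → [12, 1, 7]
i32.rem_s    → [12, 1]
i32.const 12 → [12, 1, 12]
i32.add      → [12, 13]
i32.const 5  → [12, 13, 5]
i32.const 0  → [12, 13, 5, 0]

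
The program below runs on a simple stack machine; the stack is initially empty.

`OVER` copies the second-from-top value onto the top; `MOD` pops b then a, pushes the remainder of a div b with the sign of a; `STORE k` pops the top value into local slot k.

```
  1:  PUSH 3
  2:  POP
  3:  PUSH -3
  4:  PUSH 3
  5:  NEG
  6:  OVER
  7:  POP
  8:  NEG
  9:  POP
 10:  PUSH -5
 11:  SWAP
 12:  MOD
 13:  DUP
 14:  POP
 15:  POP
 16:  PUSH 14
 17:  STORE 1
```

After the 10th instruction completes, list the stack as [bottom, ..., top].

[-3, -5]

PUSH 3   [3]
POP      []
PUSH -3  [-3]
PUSH 3   [-3, 3]
NEG      [-3, -3]
OVER     [-3, -3, -3]
POP      [-3, -3]
NEG      [-3, 3]
POP      [-3]
PUSH -5  [-3, -5]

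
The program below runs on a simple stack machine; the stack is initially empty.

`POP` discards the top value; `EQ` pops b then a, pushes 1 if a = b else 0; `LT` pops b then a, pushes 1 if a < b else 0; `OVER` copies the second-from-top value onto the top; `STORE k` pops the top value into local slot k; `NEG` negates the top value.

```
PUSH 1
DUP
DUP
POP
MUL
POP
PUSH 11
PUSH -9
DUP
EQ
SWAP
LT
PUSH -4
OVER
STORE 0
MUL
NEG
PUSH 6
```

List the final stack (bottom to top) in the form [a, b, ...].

PUSH 1  -> [1]
DUP     -> [1, 1]
DUP     -> [1, 1, 1]
POP     -> [1, 1]
MUL     -> [1]
POP     -> []
PUSH 11 -> [11]
PUSH -9 -> [11, -9]
DUP     -> [11, -9, -9]
EQ      -> [11, 1]
SWAP    -> [1, 11]
LT      -> [1]
PUSH -4 -> [1, -4]
OVER    -> [1, -4, 1]
STORE 0 -> [1, -4]
MUL     -> [-4]
NEG     -> [4]
PUSH 6  -> [4, 6]

[4, 6]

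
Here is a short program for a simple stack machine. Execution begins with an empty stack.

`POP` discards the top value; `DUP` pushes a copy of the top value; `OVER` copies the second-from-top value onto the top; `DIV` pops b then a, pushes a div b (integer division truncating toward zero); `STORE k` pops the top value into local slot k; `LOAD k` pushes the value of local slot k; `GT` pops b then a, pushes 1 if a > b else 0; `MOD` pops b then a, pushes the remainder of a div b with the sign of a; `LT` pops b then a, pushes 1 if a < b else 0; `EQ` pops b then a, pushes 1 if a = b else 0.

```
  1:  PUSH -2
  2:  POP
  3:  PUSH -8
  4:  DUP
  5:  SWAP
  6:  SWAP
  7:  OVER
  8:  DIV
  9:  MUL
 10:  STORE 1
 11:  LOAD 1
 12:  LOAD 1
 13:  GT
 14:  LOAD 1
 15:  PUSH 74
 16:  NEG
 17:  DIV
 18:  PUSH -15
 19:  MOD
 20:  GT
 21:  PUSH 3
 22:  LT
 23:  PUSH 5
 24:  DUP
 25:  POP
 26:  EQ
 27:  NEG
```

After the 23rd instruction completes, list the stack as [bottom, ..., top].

[1, 5]

PUSH -2  → [-2]
POP      → []
PUSH -8  → [-8]
DUP      → [-8, -8]
SWAP     → [-8, -8]
SWAP     → [-8, -8]
OVER     → [-8, -8, -8]
DIV      → [-8, 1]
MUL      → [-8]
STORE 1  → []
LOAD 1   → [-8]
LOAD 1   → [-8, -8]
GT       → [0]
LOAD 1   → [0, -8]
PUSH 74  → [0, -8, 74]
NEG      → [0, -8, -74]
DIV      → [0, 0]
PUSH -15 → [0, 0, -15]
MOD      → [0, 0]
GT       → [0]
PUSH 3   → [0, 3]
LT       → [1]
PUSH 5   → [1, 5]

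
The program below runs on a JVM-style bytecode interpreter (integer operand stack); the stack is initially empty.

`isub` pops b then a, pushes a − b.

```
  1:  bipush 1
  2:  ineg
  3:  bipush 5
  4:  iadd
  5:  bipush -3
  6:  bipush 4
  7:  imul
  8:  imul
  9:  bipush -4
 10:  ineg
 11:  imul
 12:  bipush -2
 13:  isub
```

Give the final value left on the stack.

bipush 1  -> [1]
ineg      -> [-1]
bipush 5  -> [-1, 5]
iadd      -> [4]
bipush -3 -> [4, -3]
bipush 4  -> [4, -3, 4]
imul      -> [4, -12]
imul      -> [-48]
bipush -4 -> [-48, -4]
ineg      -> [-48, 4]
imul      -> [-192]
bipush -2 -> [-192, -2]
isub      -> [-190]

-190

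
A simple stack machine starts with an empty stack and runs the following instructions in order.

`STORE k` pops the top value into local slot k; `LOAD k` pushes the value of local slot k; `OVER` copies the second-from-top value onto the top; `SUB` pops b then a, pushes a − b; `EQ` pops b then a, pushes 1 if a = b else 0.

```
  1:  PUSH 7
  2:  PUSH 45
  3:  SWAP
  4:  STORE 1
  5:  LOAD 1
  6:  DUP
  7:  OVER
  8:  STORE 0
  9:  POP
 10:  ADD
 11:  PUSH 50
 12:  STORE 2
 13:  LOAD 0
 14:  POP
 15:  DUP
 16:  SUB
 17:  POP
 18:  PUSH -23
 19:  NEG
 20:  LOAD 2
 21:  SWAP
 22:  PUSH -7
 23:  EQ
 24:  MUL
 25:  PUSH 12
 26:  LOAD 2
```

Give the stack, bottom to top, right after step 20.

PUSH 7   : [7]
PUSH 45  : [7, 45]
SWAP     : [45, 7]
STORE 1  : [45]
LOAD 1   : [45, 7]
DUP      : [45, 7, 7]
OVER     : [45, 7, 7, 7]
STORE 0  : [45, 7, 7]
POP      : [45, 7]
ADD      : [52]
PUSH 50  : [52, 50]
STORE 2  : [52]
LOAD 0   : [52, 7]
POP      : [52]
DUP      : [52, 52]
SUB      : [0]
POP      : []
PUSH -23 : [-23]
NEG      : [23]
LOAD 2   : [23, 50]

[23, 50]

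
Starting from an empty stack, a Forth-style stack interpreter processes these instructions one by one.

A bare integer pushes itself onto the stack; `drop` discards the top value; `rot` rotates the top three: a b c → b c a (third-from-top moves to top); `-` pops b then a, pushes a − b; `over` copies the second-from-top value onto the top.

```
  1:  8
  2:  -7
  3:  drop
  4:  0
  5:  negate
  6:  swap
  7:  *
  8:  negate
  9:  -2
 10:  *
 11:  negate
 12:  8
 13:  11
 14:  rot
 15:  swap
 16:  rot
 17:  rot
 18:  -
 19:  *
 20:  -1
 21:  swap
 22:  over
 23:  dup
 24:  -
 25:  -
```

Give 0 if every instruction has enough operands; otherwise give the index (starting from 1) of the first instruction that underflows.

0

8      : 8
-7     : 8 -7
drop   : 8
0      : 8 0
negate : 8 0
swap   : 0 8
*      : 0
negate : 0
-2     : 0 -2
*      : 0
negate : 0
8      : 0 8
11     : 0 8 11
rot    : 8 11 0
swap   : 8 0 11
rot    : 0 11 8
rot    : 11 8 0
-      : 11 8
*      : 88
-1     : 88 -1
swap   : -1 88
over   : -1 88 -1
dup    : -1 88 -1 -1
-      : -1 88 0
-      : -1 88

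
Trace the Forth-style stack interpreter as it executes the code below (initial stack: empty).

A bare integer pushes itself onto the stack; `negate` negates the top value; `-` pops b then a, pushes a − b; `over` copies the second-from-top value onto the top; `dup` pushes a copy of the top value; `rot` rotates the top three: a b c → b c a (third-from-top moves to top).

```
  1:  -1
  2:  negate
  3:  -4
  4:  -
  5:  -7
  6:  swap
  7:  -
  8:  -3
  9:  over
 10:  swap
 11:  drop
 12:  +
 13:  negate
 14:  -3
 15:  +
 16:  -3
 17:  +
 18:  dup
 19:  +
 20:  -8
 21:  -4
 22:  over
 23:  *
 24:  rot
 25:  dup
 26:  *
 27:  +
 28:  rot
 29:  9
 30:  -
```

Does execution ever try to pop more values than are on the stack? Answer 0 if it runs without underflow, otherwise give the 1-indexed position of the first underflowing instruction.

28

-1      -1
negate  1
-4      1 -4
-       5
-7      5 -7
swap    -7 5
-       -12
-3      -12 -3
over    -12 -3 -12
swap    -12 -12 -3
drop    -12 -12
+       -24
negate  24
-3      24 -3
+       21
-3      21 -3
+       18
dup     18 18
+       36
-8      36 -8
-4      36 -8 -4
over    36 -8 -4 -8
*       36 -8 32
rot     -8 32 36
dup     -8 32 36 36
*       -8 32 1296
+       -8 1328
rot  — needs 3 operands, stack has 2 → underflow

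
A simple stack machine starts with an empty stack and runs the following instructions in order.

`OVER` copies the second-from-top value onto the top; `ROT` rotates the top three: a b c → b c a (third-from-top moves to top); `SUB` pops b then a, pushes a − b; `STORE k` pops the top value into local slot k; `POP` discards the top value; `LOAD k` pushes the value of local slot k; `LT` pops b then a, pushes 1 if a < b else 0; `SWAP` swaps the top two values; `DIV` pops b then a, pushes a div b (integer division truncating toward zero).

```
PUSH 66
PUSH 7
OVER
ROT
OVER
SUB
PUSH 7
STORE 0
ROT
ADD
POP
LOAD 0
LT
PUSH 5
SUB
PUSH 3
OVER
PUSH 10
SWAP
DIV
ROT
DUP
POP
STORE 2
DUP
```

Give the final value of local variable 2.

PUSH 66 → 66
PUSH 7  → 66 7
OVER    → 66 7 66
ROT     → 7 66 66
OVER    → 7 66 66 66
SUB     → 7 66 0
PUSH 7  → 7 66 0 7
STORE 0 → 7 66 0
ROT     → 66 0 7
ADD     → 66 7
POP     → 66
LOAD 0  → 66 7
LT      → 0
PUSH 5  → 0 5
SUB     → -5
PUSH 3  → -5 3
OVER    → -5 3 -5
PUSH 10 → -5 3 -5 10
SWAP    → -5 3 10 -5
DIV     → -5 3 -2
ROT     → 3 -2 -5
DUP     → 3 -2 -5 -5
POP     → 3 -2 -5
STORE 2 → 3 -2
DUP     → 3 -2 -2

-5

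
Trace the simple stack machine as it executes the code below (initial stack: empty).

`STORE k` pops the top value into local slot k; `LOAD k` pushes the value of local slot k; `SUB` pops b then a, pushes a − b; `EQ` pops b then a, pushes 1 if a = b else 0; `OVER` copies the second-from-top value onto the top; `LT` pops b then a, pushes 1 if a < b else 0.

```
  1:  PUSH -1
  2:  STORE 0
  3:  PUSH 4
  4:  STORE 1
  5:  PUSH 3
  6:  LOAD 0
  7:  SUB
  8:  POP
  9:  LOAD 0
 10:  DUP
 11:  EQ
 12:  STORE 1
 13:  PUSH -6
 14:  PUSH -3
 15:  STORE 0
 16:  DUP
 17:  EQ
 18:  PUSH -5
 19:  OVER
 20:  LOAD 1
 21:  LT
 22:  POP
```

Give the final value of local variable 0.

-3

PUSH -1 : -1
STORE 0 : (empty)
PUSH 4  : 4
STORE 1 : (empty)
PUSH 3  : 3
LOAD 0  : 3 -1
SUB     : 4
POP     : (empty)
LOAD 0  : -1
DUP     : -1 -1
EQ      : 1
STORE 1 : (empty)
PUSH -6 : -6
PUSH -3 : -6 -3
STORE 0 : -6
DUP     : -6 -6
EQ      : 1
PUSH -5 : 1 -5
OVER    : 1 -5 1
LOAD 1  : 1 -5 1 1
LT      : 1 -5 0
POP     : 1 -5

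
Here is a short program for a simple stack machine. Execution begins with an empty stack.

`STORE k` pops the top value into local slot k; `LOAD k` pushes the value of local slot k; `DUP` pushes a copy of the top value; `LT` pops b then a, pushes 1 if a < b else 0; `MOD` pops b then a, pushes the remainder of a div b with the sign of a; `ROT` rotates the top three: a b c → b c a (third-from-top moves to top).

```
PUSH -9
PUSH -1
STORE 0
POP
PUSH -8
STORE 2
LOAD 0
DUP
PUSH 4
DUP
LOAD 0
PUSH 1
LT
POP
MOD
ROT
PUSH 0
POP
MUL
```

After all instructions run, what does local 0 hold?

PUSH -9 : -9
PUSH -1 : -9 -1
STORE 0 : -9
POP     : (empty)
PUSH -8 : -8
STORE 2 : (empty)
LOAD 0  : -1
DUP     : -1 -1
PUSH 4  : -1 -1 4
DUP     : -1 -1 4 4
LOAD 0  : -1 -1 4 4 -1
PUSH 1  : -1 -1 4 4 -1 1
LT      : -1 -1 4 4 1
POP     : -1 -1 4 4
MOD     : -1 -1 0
ROT     : -1 0 -1
PUSH 0  : -1 0 -1 0
POP     : -1 0 -1
MUL     : -1 0

-1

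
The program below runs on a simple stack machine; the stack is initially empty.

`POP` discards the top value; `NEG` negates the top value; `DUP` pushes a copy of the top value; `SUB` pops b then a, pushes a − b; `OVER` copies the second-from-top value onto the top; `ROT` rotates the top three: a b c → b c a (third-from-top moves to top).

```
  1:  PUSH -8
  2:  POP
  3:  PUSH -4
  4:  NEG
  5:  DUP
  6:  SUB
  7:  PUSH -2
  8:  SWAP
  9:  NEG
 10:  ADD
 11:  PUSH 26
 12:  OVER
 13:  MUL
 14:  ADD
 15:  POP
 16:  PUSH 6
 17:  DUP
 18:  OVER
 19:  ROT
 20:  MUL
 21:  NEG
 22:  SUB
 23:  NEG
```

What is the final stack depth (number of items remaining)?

1

PUSH -8 -> [-8]
POP     -> []
PUSH -4 -> [-4]
NEG     -> [4]
DUP     -> [4, 4]
SUB     -> [0]
PUSH -2 -> [0, -2]
SWAP    -> [-2, 0]
NEG     -> [-2, 0]
ADD     -> [-2]
PUSH 26 -> [-2, 26]
OVER    -> [-2, 26, -2]
MUL     -> [-2, -52]
ADD     -> [-54]
POP     -> []
PUSH 6  -> [6]
DUP     -> [6, 6]
OVER    -> [6, 6, 6]
ROT     -> [6, 6, 6]
MUL     -> [6, 36]
NEG     -> [6, -36]
SUB     -> [42]
NEG     -> [-42]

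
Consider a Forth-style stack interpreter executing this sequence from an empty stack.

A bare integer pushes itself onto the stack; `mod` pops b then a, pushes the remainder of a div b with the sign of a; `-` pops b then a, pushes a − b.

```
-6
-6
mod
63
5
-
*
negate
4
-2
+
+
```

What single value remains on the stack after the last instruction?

-6     -> [-6]
-6     -> [-6, -6]
mod    -> [0]
63     -> [0, 63]
5      -> [0, 63, 5]
-      -> [0, 58]
*      -> [0]
negate -> [0]
4      -> [0, 4]
-2     -> [0, 4, -2]
+      -> [0, 2]
+      -> [2]

2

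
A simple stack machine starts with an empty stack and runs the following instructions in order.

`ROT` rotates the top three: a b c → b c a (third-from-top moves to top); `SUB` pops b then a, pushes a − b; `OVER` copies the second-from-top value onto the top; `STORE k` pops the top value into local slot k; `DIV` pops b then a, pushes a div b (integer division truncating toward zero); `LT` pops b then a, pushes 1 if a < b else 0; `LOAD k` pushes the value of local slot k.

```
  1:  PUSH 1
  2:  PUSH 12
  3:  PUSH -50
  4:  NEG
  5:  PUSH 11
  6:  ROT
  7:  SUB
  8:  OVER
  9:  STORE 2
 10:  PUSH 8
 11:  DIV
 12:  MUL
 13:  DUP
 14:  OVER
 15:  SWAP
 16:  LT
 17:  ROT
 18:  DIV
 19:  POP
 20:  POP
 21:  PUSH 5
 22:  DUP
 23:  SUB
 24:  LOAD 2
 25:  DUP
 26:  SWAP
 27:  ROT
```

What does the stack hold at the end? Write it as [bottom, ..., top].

[50, 50, 0]

PUSH 1   → 1
PUSH 12  → 1 12
PUSH -50 → 1 12 -50
NEG      → 1 12 50
PUSH 11  → 1 12 50 11
ROT      → 1 50 11 12
SUB      → 1 50 -1
OVER     → 1 50 -1 50
STORE 2  → 1 50 -1
PUSH 8   → 1 50 -1 8
DIV      → 1 50 0
MUL      → 1 0
DUP      → 1 0 0
OVER     → 1 0 0 0
SWAP     → 1 0 0 0
LT       → 1 0 0
ROT      → 0 0 1
DIV      → 0 0
POP      → 0
POP      → (empty)
PUSH 5   → 5
DUP      → 5 5
SUB      → 0
LOAD 2   → 0 50
DUP      → 0 50 50
SWAP     → 0 50 50
ROT      → 50 50 0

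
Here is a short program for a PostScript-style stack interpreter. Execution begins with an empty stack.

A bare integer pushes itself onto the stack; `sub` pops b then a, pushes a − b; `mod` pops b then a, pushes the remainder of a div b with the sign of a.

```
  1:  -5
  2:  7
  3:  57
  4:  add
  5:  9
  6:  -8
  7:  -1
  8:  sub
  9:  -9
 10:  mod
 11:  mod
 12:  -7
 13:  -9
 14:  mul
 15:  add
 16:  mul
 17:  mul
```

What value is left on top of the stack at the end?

-20800

-5  : -5
7   : -5 7
57  : -5 7 57
add : -5 64
9   : -5 64 9
-8  : -5 64 9 -8
-1  : -5 64 9 -8 -1
sub : -5 64 9 -7
-9  : -5 64 9 -7 -9
mod : -5 64 9 -7
mod : -5 64 2
-7  : -5 64 2 -7
-9  : -5 64 2 -7 -9
mul : -5 64 2 63
add : -5 64 65
mul : -5 4160
mul : -20800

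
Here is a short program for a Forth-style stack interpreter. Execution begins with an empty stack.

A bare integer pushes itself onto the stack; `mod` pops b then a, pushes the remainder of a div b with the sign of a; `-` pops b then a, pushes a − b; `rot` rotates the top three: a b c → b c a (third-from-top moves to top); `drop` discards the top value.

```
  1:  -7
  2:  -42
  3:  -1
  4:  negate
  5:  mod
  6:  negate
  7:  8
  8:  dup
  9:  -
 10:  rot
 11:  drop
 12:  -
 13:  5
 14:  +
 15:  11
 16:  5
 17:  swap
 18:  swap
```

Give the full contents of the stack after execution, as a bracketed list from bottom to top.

-7      -7
-42     -7 -42
-1      -7 -42 -1
negate  -7 -42 1
mod     -7 0
negate  -7 0
8       -7 0 8
dup     -7 0 8 8
-       -7 0 0
rot     0 0 -7
drop    0 0
-       0
5       0 5
+       5
11      5 11
5       5 11 5
swap    5 5 11
swap    5 11 5

[5, 11, 5]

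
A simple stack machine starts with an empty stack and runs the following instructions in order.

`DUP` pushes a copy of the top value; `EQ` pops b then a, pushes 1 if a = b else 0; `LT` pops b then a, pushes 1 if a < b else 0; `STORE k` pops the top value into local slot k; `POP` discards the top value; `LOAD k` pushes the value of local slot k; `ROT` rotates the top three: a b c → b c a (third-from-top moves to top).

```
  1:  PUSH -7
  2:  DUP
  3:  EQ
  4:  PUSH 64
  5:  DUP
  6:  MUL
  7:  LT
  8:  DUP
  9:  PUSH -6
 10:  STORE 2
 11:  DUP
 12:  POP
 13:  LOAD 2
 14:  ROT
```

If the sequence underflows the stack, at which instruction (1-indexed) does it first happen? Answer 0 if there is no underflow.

0

PUSH -7 : -7
DUP     : -7 -7
EQ      : 1
PUSH 64 : 1 64
DUP     : 1 64 64
MUL     : 1 4096
LT      : 1
DUP     : 1 1
PUSH -6 : 1 1 -6
STORE 2 : 1 1
DUP     : 1 1 1
POP     : 1 1
LOAD 2  : 1 1 -6
ROT     : 1 -6 1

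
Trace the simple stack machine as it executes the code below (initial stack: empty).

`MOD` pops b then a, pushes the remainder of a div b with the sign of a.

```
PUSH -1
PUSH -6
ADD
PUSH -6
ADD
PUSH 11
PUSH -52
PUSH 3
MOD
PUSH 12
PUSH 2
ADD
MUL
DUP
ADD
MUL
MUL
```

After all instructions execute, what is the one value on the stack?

PUSH -1   [-1]
PUSH -6   [-1, -6]
ADD       [-7]
PUSH -6   [-7, -6]
ADD       [-13]
PUSH 11   [-13, 11]
PUSH -52  [-13, 11, -52]
PUSH 3    [-13, 11, -52, 3]
MOD       [-13, 11, -1]
PUSH 12   [-13, 11, -1, 12]
PUSH 2    [-13, 11, -1, 12, 2]
ADD       [-13, 11, -1, 14]
MUL       [-13, 11, -14]
DUP       [-13, 11, -14, -14]
ADD       [-13, 11, -28]
MUL       [-13, -308]
MUL       [4004]

4004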